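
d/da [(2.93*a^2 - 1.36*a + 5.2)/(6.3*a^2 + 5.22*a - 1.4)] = (23.8626*a^2 - 73.724*a - 25.24)/(39.69*a^4 + 65.772*a^3 + 9.6084*a^2 - 14.616*a + 1.96)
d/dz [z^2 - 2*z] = 2*z - 2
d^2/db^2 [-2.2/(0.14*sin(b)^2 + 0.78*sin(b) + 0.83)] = (0.17248*sin(b)^4 + 0.72072*sin(b)^3 + 0.0571999999999998*sin(b)^2 - 2.86572*sin(b) - 2.16568)/(0.14*sin(b)^2 + 0.78*sin(b) + 0.83)^3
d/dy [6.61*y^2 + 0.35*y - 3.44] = 13.22*y + 0.35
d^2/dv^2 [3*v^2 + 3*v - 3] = 6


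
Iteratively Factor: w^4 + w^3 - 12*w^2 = (w + 4)*(w^3 - 3*w^2) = (w - 3)*(w + 4)*(w^2) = w*(w - 3)*(w + 4)*(w)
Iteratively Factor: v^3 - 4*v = (v + 2)*(v^2 - 2*v) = (v - 2)*(v + 2)*(v)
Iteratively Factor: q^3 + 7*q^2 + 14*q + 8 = (q + 1)*(q^2 + 6*q + 8) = (q + 1)*(q + 2)*(q + 4)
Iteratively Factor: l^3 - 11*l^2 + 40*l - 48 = (l - 4)*(l^2 - 7*l + 12) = (l - 4)^2*(l - 3)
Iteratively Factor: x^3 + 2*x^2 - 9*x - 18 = (x + 3)*(x^2 - x - 6) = (x + 2)*(x + 3)*(x - 3)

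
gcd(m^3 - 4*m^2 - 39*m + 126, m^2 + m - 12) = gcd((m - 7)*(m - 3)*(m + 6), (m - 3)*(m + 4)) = m - 3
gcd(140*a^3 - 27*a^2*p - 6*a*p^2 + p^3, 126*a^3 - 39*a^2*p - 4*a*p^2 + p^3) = -7*a + p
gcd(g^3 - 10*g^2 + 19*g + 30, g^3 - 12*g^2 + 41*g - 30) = g^2 - 11*g + 30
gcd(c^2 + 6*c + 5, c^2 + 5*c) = c + 5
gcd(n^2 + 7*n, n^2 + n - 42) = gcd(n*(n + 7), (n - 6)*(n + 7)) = n + 7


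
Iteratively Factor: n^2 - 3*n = (n)*(n - 3)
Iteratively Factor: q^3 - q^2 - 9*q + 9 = (q + 3)*(q^2 - 4*q + 3) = (q - 3)*(q + 3)*(q - 1)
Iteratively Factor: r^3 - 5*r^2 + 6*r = (r - 2)*(r^2 - 3*r) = r*(r - 2)*(r - 3)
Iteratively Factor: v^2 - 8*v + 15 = (v - 3)*(v - 5)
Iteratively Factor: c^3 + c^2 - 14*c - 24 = (c + 3)*(c^2 - 2*c - 8) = (c - 4)*(c + 3)*(c + 2)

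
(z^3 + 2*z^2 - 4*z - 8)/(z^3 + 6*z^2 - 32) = (z^2 + 4*z + 4)/(z^2 + 8*z + 16)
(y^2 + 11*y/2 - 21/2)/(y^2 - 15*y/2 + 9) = (y + 7)/(y - 6)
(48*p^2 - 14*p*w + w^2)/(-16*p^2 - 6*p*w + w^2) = (-6*p + w)/(2*p + w)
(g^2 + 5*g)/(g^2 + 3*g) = (g + 5)/(g + 3)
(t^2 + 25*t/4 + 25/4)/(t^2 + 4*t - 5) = (t + 5/4)/(t - 1)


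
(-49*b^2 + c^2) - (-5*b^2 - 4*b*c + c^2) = -44*b^2 + 4*b*c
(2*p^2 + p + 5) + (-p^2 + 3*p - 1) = p^2 + 4*p + 4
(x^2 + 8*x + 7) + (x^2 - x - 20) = 2*x^2 + 7*x - 13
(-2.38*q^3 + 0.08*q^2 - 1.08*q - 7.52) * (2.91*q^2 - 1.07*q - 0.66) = -6.9258*q^5 + 2.7794*q^4 - 1.6576*q^3 - 20.7804*q^2 + 8.7592*q + 4.9632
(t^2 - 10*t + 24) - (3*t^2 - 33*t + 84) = -2*t^2 + 23*t - 60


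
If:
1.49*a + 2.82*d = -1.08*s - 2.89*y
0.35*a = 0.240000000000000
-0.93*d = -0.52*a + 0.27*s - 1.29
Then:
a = 0.69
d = 3.21111111111111*y + 8.45333333333333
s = -11.0604938271605*y - 23.0186243386243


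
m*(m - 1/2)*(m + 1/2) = m^3 - m/4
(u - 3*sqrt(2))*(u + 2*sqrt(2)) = u^2 - sqrt(2)*u - 12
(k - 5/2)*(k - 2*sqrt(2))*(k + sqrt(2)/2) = k^3 - 5*k^2/2 - 3*sqrt(2)*k^2/2 - 2*k + 15*sqrt(2)*k/4 + 5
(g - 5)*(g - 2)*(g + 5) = g^3 - 2*g^2 - 25*g + 50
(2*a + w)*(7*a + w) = 14*a^2 + 9*a*w + w^2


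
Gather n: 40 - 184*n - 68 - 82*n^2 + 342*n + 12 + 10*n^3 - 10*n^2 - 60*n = 10*n^3 - 92*n^2 + 98*n - 16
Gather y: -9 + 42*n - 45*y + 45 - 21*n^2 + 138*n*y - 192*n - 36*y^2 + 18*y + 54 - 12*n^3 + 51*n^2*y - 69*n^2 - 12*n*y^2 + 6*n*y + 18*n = -12*n^3 - 90*n^2 - 132*n + y^2*(-12*n - 36) + y*(51*n^2 + 144*n - 27) + 90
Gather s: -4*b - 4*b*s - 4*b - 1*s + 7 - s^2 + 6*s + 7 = -8*b - s^2 + s*(5 - 4*b) + 14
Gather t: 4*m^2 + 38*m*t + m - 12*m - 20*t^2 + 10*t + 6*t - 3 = 4*m^2 - 11*m - 20*t^2 + t*(38*m + 16) - 3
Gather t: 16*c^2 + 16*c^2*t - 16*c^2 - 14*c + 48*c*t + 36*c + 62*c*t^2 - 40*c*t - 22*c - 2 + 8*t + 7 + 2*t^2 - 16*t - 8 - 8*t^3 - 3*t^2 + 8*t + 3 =-8*t^3 + t^2*(62*c - 1) + t*(16*c^2 + 8*c)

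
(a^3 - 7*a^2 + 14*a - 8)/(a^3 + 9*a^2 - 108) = (a^3 - 7*a^2 + 14*a - 8)/(a^3 + 9*a^2 - 108)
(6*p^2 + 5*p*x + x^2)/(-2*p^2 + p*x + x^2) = (3*p + x)/(-p + x)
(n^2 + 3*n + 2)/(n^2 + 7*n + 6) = (n + 2)/(n + 6)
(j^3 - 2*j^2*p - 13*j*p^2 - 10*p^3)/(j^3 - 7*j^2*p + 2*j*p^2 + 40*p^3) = (-j - p)/(-j + 4*p)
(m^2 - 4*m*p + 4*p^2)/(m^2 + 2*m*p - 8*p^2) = (m - 2*p)/(m + 4*p)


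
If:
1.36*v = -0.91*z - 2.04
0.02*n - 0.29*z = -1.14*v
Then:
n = 52.6397058823529*z + 85.5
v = -0.669117647058823*z - 1.5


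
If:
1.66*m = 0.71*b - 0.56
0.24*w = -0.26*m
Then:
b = 0.788732394366197 - 2.15817984832069*w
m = -0.923076923076923*w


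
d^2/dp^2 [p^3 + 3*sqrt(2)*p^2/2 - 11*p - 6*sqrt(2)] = 6*p + 3*sqrt(2)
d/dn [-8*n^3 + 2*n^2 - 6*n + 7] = -24*n^2 + 4*n - 6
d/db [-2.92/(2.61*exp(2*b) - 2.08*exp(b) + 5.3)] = (15.2424*exp(b) - 6.0736)*exp(b)/(2.61*exp(2*b) - 2.08*exp(b) + 5.3)^2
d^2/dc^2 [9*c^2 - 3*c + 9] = 18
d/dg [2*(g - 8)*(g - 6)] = 4*g - 28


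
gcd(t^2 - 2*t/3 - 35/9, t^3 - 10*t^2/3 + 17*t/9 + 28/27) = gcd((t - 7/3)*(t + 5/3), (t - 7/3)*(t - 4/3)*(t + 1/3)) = t - 7/3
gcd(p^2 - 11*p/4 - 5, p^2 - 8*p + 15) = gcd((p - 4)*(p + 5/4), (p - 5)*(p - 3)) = 1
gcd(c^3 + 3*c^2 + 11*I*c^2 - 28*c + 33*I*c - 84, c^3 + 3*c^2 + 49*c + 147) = c^2 + c*(3 + 7*I) + 21*I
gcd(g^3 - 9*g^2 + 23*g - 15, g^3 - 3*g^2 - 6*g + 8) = g - 1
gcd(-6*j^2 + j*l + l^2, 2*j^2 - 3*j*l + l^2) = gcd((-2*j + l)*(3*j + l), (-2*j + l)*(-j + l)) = 2*j - l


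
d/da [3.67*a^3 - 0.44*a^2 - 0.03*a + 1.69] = 11.01*a^2 - 0.88*a - 0.03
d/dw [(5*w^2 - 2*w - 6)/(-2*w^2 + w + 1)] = (w^2 - 14*w + 4)/(4*w^4 - 4*w^3 - 3*w^2 + 2*w + 1)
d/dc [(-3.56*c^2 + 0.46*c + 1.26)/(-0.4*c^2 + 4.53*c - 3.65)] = (-15.9428*c^2 + 26.996*c - 7.3868)/(0.16*c^4 - 3.624*c^3 + 23.4409*c^2 - 33.069*c + 13.3225)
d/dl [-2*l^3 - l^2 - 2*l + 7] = -6*l^2 - 2*l - 2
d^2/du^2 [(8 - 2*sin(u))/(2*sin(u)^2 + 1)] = 2*(36*sin(u)^5 - 64*sin(u)^4 + 128*sin(u)^2 - 22*sin(u) + 15*sin(3*u) - 2*sin(5*u) - 16)/(2*sin(u)^2 + 1)^3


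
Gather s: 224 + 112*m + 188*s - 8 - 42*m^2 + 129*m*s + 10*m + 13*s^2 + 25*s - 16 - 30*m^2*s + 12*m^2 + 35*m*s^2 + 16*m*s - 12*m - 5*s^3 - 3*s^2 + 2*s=-30*m^2 + 110*m - 5*s^3 + s^2*(35*m + 10) + s*(-30*m^2 + 145*m + 215) + 200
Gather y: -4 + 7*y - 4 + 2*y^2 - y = 2*y^2 + 6*y - 8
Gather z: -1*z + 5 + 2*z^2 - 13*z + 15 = 2*z^2 - 14*z + 20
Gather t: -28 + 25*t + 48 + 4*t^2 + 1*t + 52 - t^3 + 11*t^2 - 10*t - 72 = -t^3 + 15*t^2 + 16*t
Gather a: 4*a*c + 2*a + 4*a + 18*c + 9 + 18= a*(4*c + 6) + 18*c + 27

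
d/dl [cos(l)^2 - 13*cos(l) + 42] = (13 - 2*cos(l))*sin(l)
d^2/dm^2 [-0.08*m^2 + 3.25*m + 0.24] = -0.160000000000000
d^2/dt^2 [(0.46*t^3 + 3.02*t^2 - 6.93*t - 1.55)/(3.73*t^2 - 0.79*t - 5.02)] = (7.105427357601e-15*t^5 + 5.6843418860808e-14*t^4 - 157.233922*t^3 + 220.84539*t^2 - 681.611454*t + 147.195434)/(51.895117*t^6 - 32.973573*t^5 - 202.544595*t^4 + 88.261565*t^3 + 272.59353*t^2 - 59.724948*t - 126.506008)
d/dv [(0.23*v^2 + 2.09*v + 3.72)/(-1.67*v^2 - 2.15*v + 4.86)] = (2.9958*v^2 + 14.6604*v + 18.1554)/(2.7889*v^4 + 7.181*v^3 - 11.6099*v^2 - 20.898*v + 23.6196)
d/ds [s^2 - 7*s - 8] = 2*s - 7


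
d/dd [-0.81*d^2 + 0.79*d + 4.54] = 0.79 - 1.62*d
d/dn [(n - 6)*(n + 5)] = 2*n - 1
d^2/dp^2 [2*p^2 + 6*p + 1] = 4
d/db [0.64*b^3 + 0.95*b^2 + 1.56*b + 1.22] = 1.92*b^2 + 1.9*b + 1.56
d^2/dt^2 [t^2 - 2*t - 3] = 2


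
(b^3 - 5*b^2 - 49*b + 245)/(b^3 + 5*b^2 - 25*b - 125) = (b^2 - 49)/(b^2 + 10*b + 25)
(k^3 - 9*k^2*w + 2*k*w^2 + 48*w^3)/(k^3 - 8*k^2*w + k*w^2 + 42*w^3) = (-k + 8*w)/(-k + 7*w)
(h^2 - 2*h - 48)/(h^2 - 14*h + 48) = (h + 6)/(h - 6)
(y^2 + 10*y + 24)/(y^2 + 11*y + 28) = (y + 6)/(y + 7)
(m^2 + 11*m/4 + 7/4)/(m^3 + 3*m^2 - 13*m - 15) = (m + 7/4)/(m^2 + 2*m - 15)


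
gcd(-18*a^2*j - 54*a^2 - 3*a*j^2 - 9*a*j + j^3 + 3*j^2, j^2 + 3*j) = j + 3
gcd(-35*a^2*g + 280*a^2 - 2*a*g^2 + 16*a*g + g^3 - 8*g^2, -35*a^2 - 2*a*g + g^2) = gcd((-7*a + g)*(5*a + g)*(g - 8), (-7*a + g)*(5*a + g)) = 35*a^2 + 2*a*g - g^2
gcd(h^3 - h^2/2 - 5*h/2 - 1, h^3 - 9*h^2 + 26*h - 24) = h - 2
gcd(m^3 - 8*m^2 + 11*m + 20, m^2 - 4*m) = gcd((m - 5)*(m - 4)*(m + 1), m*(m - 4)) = m - 4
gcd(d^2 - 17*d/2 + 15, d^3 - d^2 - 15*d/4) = d - 5/2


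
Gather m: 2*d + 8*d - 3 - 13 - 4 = 10*d - 20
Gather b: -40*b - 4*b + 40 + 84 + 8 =132 - 44*b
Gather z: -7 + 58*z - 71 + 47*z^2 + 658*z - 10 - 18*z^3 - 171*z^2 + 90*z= -18*z^3 - 124*z^2 + 806*z - 88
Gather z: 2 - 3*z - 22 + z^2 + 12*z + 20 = z^2 + 9*z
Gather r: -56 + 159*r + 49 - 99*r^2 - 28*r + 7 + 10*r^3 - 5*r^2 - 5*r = 10*r^3 - 104*r^2 + 126*r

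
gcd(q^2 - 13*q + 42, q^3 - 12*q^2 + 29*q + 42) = q^2 - 13*q + 42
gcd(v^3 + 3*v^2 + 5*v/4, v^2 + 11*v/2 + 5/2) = v + 1/2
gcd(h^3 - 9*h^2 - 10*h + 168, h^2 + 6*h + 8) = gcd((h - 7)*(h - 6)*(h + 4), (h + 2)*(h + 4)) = h + 4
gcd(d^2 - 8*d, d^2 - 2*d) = d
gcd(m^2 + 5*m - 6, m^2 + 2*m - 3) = m - 1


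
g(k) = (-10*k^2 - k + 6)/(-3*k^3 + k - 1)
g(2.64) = 1.24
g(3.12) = 1.06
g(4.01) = 0.83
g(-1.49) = -1.98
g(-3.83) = -0.84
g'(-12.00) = -0.02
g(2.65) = 1.23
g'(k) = (-20*k - 1)/(-3*k^3 + k - 1) + (9*k^2 - 1)*(-10*k^2 - k + 6)/(-3*k^3 + k - 1)^2 = ((20*k + 1)*(3*k^3 - k + 1) - (9*k^2 - 1)*(10*k^2 + k - 6))/(3*k^3 - k + 1)^2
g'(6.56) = -0.08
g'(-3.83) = -0.21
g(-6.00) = -0.54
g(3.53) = 0.94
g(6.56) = 0.51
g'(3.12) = -0.32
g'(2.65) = -0.42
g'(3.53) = -0.26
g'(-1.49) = -1.18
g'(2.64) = -0.42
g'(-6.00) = -0.09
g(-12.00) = -0.27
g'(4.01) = -0.20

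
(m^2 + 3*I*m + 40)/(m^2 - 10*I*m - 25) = (m + 8*I)/(m - 5*I)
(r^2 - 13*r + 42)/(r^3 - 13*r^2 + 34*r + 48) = (r - 7)/(r^2 - 7*r - 8)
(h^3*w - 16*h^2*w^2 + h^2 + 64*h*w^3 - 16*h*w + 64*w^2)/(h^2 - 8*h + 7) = (h^3*w - 16*h^2*w^2 + h^2 + 64*h*w^3 - 16*h*w + 64*w^2)/(h^2 - 8*h + 7)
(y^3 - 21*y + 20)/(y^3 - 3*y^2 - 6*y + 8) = (y + 5)/(y + 2)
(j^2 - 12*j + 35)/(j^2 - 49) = (j - 5)/(j + 7)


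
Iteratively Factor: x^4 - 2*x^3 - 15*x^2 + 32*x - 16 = (x - 1)*(x^3 - x^2 - 16*x + 16) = (x - 1)*(x + 4)*(x^2 - 5*x + 4) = (x - 4)*(x - 1)*(x + 4)*(x - 1)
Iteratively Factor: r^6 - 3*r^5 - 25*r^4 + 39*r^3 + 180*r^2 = (r - 5)*(r^5 + 2*r^4 - 15*r^3 - 36*r^2) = (r - 5)*(r + 3)*(r^4 - r^3 - 12*r^2) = r*(r - 5)*(r + 3)*(r^3 - r^2 - 12*r) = r*(r - 5)*(r + 3)^2*(r^2 - 4*r) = r*(r - 5)*(r - 4)*(r + 3)^2*(r)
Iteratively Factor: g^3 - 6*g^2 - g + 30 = (g - 3)*(g^2 - 3*g - 10) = (g - 3)*(g + 2)*(g - 5)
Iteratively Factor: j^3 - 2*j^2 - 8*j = (j - 4)*(j^2 + 2*j) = (j - 4)*(j + 2)*(j)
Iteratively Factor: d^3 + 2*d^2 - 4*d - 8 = (d + 2)*(d^2 - 4) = (d + 2)^2*(d - 2)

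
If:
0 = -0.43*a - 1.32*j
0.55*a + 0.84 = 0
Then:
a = -1.53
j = 0.50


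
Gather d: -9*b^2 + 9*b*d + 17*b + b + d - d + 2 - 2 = -9*b^2 + 9*b*d + 18*b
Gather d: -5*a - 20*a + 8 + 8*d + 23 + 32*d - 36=-25*a + 40*d - 5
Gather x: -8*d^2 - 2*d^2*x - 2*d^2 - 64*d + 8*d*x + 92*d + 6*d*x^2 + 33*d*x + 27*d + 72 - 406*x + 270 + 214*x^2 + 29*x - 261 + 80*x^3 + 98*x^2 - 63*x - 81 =-10*d^2 + 55*d + 80*x^3 + x^2*(6*d + 312) + x*(-2*d^2 + 41*d - 440)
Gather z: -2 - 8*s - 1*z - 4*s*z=-8*s + z*(-4*s - 1) - 2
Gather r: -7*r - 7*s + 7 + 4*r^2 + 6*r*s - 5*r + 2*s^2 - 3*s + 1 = 4*r^2 + r*(6*s - 12) + 2*s^2 - 10*s + 8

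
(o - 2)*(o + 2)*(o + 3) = o^3 + 3*o^2 - 4*o - 12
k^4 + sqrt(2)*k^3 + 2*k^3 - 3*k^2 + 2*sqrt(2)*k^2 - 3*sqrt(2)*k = k*(k - 1)*(k + 3)*(k + sqrt(2))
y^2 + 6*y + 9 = (y + 3)^2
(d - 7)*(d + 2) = d^2 - 5*d - 14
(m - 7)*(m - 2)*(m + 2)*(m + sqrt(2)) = m^4 - 7*m^3 + sqrt(2)*m^3 - 7*sqrt(2)*m^2 - 4*m^2 - 4*sqrt(2)*m + 28*m + 28*sqrt(2)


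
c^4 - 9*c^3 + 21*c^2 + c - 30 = (c - 5)*(c - 3)*(c - 2)*(c + 1)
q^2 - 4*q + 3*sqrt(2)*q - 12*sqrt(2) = (q - 4)*(q + 3*sqrt(2))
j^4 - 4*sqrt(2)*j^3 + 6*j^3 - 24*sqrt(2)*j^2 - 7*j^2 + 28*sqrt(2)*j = j*(j - 1)*(j + 7)*(j - 4*sqrt(2))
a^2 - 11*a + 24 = (a - 8)*(a - 3)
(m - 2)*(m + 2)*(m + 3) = m^3 + 3*m^2 - 4*m - 12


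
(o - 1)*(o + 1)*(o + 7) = o^3 + 7*o^2 - o - 7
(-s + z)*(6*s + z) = -6*s^2 + 5*s*z + z^2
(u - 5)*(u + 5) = u^2 - 25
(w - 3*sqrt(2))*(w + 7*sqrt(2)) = w^2 + 4*sqrt(2)*w - 42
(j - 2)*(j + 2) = j^2 - 4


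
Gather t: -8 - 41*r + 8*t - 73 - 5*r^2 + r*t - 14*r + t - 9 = -5*r^2 - 55*r + t*(r + 9) - 90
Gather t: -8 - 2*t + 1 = -2*t - 7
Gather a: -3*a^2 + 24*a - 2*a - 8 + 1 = -3*a^2 + 22*a - 7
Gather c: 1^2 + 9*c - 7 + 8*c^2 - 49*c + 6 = 8*c^2 - 40*c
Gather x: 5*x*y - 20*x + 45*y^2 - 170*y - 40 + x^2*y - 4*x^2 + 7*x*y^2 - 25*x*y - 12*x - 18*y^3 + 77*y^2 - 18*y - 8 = x^2*(y - 4) + x*(7*y^2 - 20*y - 32) - 18*y^3 + 122*y^2 - 188*y - 48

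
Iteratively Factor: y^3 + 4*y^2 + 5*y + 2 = (y + 2)*(y^2 + 2*y + 1) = (y + 1)*(y + 2)*(y + 1)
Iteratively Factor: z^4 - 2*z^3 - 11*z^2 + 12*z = (z - 1)*(z^3 - z^2 - 12*z) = (z - 4)*(z - 1)*(z^2 + 3*z) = z*(z - 4)*(z - 1)*(z + 3)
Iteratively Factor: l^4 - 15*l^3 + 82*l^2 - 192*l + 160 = (l - 4)*(l^3 - 11*l^2 + 38*l - 40) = (l - 4)*(l - 2)*(l^2 - 9*l + 20) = (l - 4)^2*(l - 2)*(l - 5)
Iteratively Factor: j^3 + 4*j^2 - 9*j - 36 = (j + 3)*(j^2 + j - 12) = (j + 3)*(j + 4)*(j - 3)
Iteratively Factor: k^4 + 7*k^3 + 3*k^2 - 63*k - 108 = (k + 3)*(k^3 + 4*k^2 - 9*k - 36) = (k + 3)^2*(k^2 + k - 12) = (k + 3)^2*(k + 4)*(k - 3)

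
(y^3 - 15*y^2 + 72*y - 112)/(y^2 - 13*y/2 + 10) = 2*(y^2 - 11*y + 28)/(2*y - 5)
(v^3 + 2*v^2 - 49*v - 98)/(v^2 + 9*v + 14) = v - 7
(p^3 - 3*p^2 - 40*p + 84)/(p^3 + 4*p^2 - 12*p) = (p - 7)/p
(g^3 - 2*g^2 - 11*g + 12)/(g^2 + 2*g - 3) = g - 4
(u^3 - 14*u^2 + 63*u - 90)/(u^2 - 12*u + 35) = (u^2 - 9*u + 18)/(u - 7)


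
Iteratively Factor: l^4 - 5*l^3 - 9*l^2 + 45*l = (l - 3)*(l^3 - 2*l^2 - 15*l) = (l - 5)*(l - 3)*(l^2 + 3*l) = l*(l - 5)*(l - 3)*(l + 3)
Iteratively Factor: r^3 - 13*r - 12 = (r + 1)*(r^2 - r - 12) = (r - 4)*(r + 1)*(r + 3)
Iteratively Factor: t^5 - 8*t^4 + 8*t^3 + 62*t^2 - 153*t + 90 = (t - 2)*(t^4 - 6*t^3 - 4*t^2 + 54*t - 45) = (t - 5)*(t - 2)*(t^3 - t^2 - 9*t + 9) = (t - 5)*(t - 2)*(t + 3)*(t^2 - 4*t + 3) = (t - 5)*(t - 2)*(t - 1)*(t + 3)*(t - 3)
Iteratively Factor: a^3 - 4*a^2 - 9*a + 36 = (a - 3)*(a^2 - a - 12) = (a - 4)*(a - 3)*(a + 3)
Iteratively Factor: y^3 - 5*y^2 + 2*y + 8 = (y + 1)*(y^2 - 6*y + 8) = (y - 2)*(y + 1)*(y - 4)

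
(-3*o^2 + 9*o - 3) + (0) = -3*o^2 + 9*o - 3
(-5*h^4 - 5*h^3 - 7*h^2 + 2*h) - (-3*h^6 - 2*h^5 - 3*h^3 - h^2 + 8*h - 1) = 3*h^6 + 2*h^5 - 5*h^4 - 2*h^3 - 6*h^2 - 6*h + 1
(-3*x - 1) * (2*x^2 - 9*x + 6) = -6*x^3 + 25*x^2 - 9*x - 6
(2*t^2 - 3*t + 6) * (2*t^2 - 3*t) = 4*t^4 - 12*t^3 + 21*t^2 - 18*t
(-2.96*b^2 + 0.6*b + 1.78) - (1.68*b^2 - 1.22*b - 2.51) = -4.64*b^2 + 1.82*b + 4.29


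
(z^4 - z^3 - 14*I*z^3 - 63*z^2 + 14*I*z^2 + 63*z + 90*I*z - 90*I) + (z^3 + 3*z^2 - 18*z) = z^4 - 14*I*z^3 - 60*z^2 + 14*I*z^2 + 45*z + 90*I*z - 90*I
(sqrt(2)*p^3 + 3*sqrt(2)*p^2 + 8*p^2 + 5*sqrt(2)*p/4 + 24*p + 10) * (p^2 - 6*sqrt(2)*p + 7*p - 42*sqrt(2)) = sqrt(2)*p^5 - 4*p^4 + 10*sqrt(2)*p^4 - 40*p^3 - 103*sqrt(2)*p^3/4 - 1885*sqrt(2)*p^2/4 - 89*p^2 - 1068*sqrt(2)*p - 35*p - 420*sqrt(2)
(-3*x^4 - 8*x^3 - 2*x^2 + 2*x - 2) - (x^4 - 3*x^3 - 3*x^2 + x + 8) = -4*x^4 - 5*x^3 + x^2 + x - 10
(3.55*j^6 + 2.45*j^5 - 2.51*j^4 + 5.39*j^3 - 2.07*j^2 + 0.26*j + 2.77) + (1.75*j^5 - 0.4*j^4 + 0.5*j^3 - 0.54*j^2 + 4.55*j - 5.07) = 3.55*j^6 + 4.2*j^5 - 2.91*j^4 + 5.89*j^3 - 2.61*j^2 + 4.81*j - 2.3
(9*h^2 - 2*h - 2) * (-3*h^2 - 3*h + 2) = -27*h^4 - 21*h^3 + 30*h^2 + 2*h - 4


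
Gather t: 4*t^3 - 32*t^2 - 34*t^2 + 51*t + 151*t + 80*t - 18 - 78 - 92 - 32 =4*t^3 - 66*t^2 + 282*t - 220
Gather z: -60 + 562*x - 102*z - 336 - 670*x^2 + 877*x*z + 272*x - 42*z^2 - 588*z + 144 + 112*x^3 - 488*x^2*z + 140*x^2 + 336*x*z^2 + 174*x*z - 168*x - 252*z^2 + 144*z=112*x^3 - 530*x^2 + 666*x + z^2*(336*x - 294) + z*(-488*x^2 + 1051*x - 546) - 252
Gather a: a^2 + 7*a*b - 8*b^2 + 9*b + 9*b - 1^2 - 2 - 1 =a^2 + 7*a*b - 8*b^2 + 18*b - 4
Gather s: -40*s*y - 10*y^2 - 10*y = -40*s*y - 10*y^2 - 10*y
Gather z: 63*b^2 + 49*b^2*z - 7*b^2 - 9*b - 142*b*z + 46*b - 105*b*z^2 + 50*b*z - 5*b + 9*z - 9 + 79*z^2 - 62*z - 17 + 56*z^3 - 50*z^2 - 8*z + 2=56*b^2 + 32*b + 56*z^3 + z^2*(29 - 105*b) + z*(49*b^2 - 92*b - 61) - 24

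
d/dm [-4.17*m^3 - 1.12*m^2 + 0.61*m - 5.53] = -12.51*m^2 - 2.24*m + 0.61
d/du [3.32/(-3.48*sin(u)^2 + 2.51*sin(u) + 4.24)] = (23.1072*sin(u) - 8.3332)*cos(u)/(-3.48*sin(u)^2 + 2.51*sin(u) + 4.24)^2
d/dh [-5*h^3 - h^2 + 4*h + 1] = -15*h^2 - 2*h + 4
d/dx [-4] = 0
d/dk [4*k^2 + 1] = 8*k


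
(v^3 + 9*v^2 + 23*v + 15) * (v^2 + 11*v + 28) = v^5 + 20*v^4 + 150*v^3 + 520*v^2 + 809*v + 420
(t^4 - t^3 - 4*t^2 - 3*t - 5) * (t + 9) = t^5 + 8*t^4 - 13*t^3 - 39*t^2 - 32*t - 45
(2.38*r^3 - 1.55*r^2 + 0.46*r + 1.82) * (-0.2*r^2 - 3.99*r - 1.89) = -0.476*r^5 - 9.1862*r^4 + 1.5943*r^3 + 0.7301*r^2 - 8.1312*r - 3.4398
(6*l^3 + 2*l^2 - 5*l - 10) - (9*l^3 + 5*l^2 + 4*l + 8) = -3*l^3 - 3*l^2 - 9*l - 18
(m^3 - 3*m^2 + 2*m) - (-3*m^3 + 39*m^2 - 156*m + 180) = 4*m^3 - 42*m^2 + 158*m - 180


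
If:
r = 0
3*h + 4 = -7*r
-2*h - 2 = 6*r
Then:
No Solution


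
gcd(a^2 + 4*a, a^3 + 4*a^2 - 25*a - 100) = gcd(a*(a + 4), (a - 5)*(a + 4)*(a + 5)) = a + 4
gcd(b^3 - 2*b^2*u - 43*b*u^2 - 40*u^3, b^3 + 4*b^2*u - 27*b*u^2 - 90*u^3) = 1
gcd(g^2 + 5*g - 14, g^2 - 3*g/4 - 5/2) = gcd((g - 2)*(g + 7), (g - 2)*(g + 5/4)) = g - 2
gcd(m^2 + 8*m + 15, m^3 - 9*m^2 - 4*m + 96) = m + 3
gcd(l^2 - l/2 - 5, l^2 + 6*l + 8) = l + 2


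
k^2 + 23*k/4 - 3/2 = (k - 1/4)*(k + 6)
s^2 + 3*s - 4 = (s - 1)*(s + 4)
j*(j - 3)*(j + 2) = j^3 - j^2 - 6*j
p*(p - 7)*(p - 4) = p^3 - 11*p^2 + 28*p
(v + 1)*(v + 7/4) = v^2 + 11*v/4 + 7/4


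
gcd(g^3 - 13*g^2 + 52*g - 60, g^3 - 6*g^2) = g - 6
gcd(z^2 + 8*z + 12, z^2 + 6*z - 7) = 1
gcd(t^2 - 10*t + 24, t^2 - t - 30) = t - 6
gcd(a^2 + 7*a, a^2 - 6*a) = a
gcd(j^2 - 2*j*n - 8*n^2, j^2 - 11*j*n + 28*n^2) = j - 4*n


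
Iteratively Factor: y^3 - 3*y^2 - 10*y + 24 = (y - 2)*(y^2 - y - 12) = (y - 2)*(y + 3)*(y - 4)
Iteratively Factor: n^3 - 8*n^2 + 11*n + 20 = (n - 4)*(n^2 - 4*n - 5) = (n - 4)*(n + 1)*(n - 5)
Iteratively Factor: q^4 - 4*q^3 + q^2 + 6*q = (q - 3)*(q^3 - q^2 - 2*q) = (q - 3)*(q + 1)*(q^2 - 2*q) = q*(q - 3)*(q + 1)*(q - 2)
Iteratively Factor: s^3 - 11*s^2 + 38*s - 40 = (s - 4)*(s^2 - 7*s + 10) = (s - 5)*(s - 4)*(s - 2)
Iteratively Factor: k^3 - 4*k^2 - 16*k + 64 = (k - 4)*(k^2 - 16) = (k - 4)^2*(k + 4)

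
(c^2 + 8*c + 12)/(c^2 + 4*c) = (c^2 + 8*c + 12)/(c*(c + 4))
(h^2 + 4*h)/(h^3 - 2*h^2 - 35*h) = (h + 4)/(h^2 - 2*h - 35)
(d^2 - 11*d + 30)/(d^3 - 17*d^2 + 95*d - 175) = (d - 6)/(d^2 - 12*d + 35)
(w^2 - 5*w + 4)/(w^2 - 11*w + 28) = (w - 1)/(w - 7)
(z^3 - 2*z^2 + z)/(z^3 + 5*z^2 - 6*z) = (z - 1)/(z + 6)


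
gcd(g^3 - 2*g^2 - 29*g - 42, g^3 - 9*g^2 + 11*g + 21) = g - 7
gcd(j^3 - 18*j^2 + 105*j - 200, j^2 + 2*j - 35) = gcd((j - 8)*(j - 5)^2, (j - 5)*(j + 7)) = j - 5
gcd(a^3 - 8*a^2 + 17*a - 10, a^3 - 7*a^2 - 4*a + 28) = a - 2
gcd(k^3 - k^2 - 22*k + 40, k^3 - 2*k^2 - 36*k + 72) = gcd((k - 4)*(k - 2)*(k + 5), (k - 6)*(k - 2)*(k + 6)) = k - 2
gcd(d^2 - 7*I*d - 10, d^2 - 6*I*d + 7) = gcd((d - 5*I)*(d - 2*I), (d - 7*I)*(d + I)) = 1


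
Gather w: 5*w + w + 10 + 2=6*w + 12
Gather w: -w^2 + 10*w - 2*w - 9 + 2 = -w^2 + 8*w - 7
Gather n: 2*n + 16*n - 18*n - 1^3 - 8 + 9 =0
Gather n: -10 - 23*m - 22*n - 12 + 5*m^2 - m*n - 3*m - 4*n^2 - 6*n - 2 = 5*m^2 - 26*m - 4*n^2 + n*(-m - 28) - 24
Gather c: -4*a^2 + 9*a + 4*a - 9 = -4*a^2 + 13*a - 9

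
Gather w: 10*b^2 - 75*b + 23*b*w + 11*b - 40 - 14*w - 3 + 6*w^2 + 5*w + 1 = 10*b^2 - 64*b + 6*w^2 + w*(23*b - 9) - 42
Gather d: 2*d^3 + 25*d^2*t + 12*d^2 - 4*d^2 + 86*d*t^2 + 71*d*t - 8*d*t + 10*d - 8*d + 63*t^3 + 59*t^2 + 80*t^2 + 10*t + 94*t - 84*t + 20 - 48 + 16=2*d^3 + d^2*(25*t + 8) + d*(86*t^2 + 63*t + 2) + 63*t^3 + 139*t^2 + 20*t - 12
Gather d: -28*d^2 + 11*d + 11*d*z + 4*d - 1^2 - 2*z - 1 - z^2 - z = -28*d^2 + d*(11*z + 15) - z^2 - 3*z - 2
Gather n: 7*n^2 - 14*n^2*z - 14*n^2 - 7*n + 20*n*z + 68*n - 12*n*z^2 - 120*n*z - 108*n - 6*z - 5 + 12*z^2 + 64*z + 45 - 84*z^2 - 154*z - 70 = n^2*(-14*z - 7) + n*(-12*z^2 - 100*z - 47) - 72*z^2 - 96*z - 30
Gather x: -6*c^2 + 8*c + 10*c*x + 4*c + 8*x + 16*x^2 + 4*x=-6*c^2 + 12*c + 16*x^2 + x*(10*c + 12)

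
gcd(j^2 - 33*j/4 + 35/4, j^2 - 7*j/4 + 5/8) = j - 5/4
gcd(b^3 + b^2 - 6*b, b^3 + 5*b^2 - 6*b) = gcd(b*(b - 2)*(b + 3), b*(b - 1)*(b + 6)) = b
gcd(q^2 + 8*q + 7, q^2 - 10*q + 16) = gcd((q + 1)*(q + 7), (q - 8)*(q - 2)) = 1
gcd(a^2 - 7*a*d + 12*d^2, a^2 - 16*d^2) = a - 4*d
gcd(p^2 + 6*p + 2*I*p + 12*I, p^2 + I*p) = 1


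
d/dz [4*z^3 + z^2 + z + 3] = 12*z^2 + 2*z + 1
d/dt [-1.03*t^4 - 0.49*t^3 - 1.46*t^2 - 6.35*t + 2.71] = -4.12*t^3 - 1.47*t^2 - 2.92*t - 6.35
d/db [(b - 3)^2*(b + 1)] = (b - 3)*(3*b - 1)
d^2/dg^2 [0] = 0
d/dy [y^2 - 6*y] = 2*y - 6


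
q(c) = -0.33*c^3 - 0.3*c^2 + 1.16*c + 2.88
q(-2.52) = 3.33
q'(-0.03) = 1.18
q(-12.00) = 516.00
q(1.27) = 3.19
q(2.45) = -0.93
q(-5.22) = 35.59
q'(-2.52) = -3.61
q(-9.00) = 208.71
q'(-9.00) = -73.63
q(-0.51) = 2.25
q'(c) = -0.99*c^2 - 0.6*c + 1.16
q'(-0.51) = 1.21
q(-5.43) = 40.57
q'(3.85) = -15.82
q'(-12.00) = -134.20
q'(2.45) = -6.25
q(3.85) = -15.93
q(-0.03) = 2.84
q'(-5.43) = -24.77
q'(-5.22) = -22.68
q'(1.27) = -1.20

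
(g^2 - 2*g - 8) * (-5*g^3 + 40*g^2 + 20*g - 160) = -5*g^5 + 50*g^4 - 20*g^3 - 520*g^2 + 160*g + 1280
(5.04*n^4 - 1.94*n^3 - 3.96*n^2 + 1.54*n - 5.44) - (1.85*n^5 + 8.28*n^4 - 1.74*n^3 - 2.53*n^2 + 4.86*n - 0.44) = -1.85*n^5 - 3.24*n^4 - 0.2*n^3 - 1.43*n^2 - 3.32*n - 5.0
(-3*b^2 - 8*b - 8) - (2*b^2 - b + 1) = -5*b^2 - 7*b - 9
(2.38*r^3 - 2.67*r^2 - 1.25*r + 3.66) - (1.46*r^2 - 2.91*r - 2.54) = 2.38*r^3 - 4.13*r^2 + 1.66*r + 6.2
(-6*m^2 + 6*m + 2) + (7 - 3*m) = -6*m^2 + 3*m + 9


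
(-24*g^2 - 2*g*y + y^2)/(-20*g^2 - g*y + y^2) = (-6*g + y)/(-5*g + y)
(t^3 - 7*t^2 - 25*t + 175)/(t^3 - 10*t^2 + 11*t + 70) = (t + 5)/(t + 2)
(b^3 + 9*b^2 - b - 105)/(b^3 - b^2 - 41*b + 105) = (b + 5)/(b - 5)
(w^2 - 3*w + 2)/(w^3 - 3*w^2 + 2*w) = 1/w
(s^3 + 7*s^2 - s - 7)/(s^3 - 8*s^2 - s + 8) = (s + 7)/(s - 8)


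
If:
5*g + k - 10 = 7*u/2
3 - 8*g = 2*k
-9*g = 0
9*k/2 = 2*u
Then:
No Solution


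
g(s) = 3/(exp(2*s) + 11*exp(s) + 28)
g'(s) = 3*(-2*exp(2*s) - 11*exp(s))/(exp(2*s) + 11*exp(s) + 28)^2 = (-6*exp(s) - 33)*exp(s)/(exp(2*s) + 11*exp(s) + 28)^2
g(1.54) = 0.03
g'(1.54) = -0.03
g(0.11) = 0.07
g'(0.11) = -0.03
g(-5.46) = 0.11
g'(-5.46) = -0.00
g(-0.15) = 0.08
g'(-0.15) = -0.02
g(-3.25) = 0.11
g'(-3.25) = -0.00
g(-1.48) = 0.10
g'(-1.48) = -0.01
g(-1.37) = 0.10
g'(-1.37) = -0.01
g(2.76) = 0.01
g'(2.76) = -0.01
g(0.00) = 0.08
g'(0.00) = -0.02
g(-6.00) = 0.11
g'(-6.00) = 0.00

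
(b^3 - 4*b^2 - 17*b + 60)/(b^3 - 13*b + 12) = (b - 5)/(b - 1)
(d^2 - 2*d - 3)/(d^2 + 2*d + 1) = (d - 3)/(d + 1)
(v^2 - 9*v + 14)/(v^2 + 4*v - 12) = (v - 7)/(v + 6)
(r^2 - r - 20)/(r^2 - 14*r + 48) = (r^2 - r - 20)/(r^2 - 14*r + 48)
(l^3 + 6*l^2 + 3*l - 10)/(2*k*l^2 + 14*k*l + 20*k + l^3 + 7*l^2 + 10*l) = (l - 1)/(2*k + l)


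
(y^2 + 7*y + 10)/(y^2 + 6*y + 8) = (y + 5)/(y + 4)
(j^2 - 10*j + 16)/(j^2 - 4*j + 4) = (j - 8)/(j - 2)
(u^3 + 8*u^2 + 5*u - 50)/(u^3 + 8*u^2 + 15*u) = (u^2 + 3*u - 10)/(u*(u + 3))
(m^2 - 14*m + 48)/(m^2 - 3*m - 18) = (m - 8)/(m + 3)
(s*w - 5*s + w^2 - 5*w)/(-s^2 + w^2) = (5 - w)/(s - w)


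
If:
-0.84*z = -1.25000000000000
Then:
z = 1.49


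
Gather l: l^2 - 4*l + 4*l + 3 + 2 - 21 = l^2 - 16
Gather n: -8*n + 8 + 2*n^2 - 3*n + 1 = 2*n^2 - 11*n + 9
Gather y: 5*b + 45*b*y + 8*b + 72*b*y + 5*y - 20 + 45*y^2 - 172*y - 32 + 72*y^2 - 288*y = 13*b + 117*y^2 + y*(117*b - 455) - 52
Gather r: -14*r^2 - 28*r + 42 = -14*r^2 - 28*r + 42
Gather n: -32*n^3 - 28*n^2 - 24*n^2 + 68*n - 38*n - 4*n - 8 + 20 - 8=-32*n^3 - 52*n^2 + 26*n + 4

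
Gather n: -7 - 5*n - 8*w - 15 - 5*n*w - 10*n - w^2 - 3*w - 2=n*(-5*w - 15) - w^2 - 11*w - 24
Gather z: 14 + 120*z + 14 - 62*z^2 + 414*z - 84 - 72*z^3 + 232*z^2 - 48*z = -72*z^3 + 170*z^2 + 486*z - 56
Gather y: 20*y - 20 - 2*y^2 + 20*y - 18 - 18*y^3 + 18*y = -18*y^3 - 2*y^2 + 58*y - 38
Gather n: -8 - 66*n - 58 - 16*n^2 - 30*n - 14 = -16*n^2 - 96*n - 80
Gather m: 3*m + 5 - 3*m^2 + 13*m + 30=-3*m^2 + 16*m + 35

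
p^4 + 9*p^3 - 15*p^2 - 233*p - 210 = (p - 5)*(p + 1)*(p + 6)*(p + 7)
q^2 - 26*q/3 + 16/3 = (q - 8)*(q - 2/3)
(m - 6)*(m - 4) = m^2 - 10*m + 24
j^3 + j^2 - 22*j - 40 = (j - 5)*(j + 2)*(j + 4)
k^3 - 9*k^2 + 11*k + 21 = (k - 7)*(k - 3)*(k + 1)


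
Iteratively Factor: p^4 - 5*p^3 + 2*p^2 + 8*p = (p)*(p^3 - 5*p^2 + 2*p + 8) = p*(p - 2)*(p^2 - 3*p - 4) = p*(p - 4)*(p - 2)*(p + 1)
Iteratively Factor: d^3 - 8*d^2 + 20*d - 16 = (d - 2)*(d^2 - 6*d + 8) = (d - 2)^2*(d - 4)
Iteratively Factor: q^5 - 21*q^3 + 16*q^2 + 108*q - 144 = (q + 4)*(q^4 - 4*q^3 - 5*q^2 + 36*q - 36) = (q - 2)*(q + 4)*(q^3 - 2*q^2 - 9*q + 18) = (q - 2)^2*(q + 4)*(q^2 - 9) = (q - 2)^2*(q + 3)*(q + 4)*(q - 3)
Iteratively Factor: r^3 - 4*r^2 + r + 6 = (r - 3)*(r^2 - r - 2) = (r - 3)*(r - 2)*(r + 1)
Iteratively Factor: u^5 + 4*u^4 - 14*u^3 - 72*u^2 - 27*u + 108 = (u - 4)*(u^4 + 8*u^3 + 18*u^2 - 27) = (u - 4)*(u + 3)*(u^3 + 5*u^2 + 3*u - 9) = (u - 4)*(u + 3)^2*(u^2 + 2*u - 3) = (u - 4)*(u + 3)^3*(u - 1)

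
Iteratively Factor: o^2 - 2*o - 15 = (o - 5)*(o + 3)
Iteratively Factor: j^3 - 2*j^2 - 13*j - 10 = (j + 1)*(j^2 - 3*j - 10) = (j + 1)*(j + 2)*(j - 5)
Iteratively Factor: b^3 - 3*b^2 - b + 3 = (b - 3)*(b^2 - 1) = (b - 3)*(b - 1)*(b + 1)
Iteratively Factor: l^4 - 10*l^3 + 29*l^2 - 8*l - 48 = (l - 4)*(l^3 - 6*l^2 + 5*l + 12) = (l - 4)*(l + 1)*(l^2 - 7*l + 12) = (l - 4)*(l - 3)*(l + 1)*(l - 4)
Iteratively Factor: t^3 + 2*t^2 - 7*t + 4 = (t - 1)*(t^2 + 3*t - 4) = (t - 1)*(t + 4)*(t - 1)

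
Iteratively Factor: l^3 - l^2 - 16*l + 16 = (l + 4)*(l^2 - 5*l + 4) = (l - 1)*(l + 4)*(l - 4)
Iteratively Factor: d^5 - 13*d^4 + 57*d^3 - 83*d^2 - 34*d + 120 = (d - 5)*(d^4 - 8*d^3 + 17*d^2 + 2*d - 24) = (d - 5)*(d + 1)*(d^3 - 9*d^2 + 26*d - 24) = (d - 5)*(d - 2)*(d + 1)*(d^2 - 7*d + 12) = (d - 5)*(d - 3)*(d - 2)*(d + 1)*(d - 4)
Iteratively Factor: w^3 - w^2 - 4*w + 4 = (w - 1)*(w^2 - 4) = (w - 2)*(w - 1)*(w + 2)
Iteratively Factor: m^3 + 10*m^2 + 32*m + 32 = (m + 2)*(m^2 + 8*m + 16) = (m + 2)*(m + 4)*(m + 4)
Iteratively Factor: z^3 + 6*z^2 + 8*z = (z + 4)*(z^2 + 2*z) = (z + 2)*(z + 4)*(z)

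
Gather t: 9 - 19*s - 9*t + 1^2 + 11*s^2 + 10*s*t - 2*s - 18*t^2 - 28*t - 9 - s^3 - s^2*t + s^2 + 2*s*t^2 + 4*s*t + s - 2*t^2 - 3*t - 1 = -s^3 + 12*s^2 - 20*s + t^2*(2*s - 20) + t*(-s^2 + 14*s - 40)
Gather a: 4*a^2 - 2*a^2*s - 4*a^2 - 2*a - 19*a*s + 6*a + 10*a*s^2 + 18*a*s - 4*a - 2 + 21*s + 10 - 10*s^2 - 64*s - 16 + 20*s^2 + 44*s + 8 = -2*a^2*s + a*(10*s^2 - s) + 10*s^2 + s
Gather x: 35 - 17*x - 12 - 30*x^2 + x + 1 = -30*x^2 - 16*x + 24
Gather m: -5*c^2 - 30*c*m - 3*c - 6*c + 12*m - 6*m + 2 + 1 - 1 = -5*c^2 - 9*c + m*(6 - 30*c) + 2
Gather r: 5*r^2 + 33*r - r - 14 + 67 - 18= 5*r^2 + 32*r + 35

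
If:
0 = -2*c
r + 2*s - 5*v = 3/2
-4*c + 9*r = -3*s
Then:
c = 0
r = -v - 3/10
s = 3*v + 9/10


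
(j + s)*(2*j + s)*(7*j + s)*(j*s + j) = 14*j^4*s + 14*j^4 + 23*j^3*s^2 + 23*j^3*s + 10*j^2*s^3 + 10*j^2*s^2 + j*s^4 + j*s^3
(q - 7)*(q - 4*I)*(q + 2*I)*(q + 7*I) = q^4 - 7*q^3 + 5*I*q^3 + 22*q^2 - 35*I*q^2 - 154*q + 56*I*q - 392*I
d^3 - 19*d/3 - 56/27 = (d - 8/3)*(d + 1/3)*(d + 7/3)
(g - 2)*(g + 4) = g^2 + 2*g - 8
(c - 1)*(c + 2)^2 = c^3 + 3*c^2 - 4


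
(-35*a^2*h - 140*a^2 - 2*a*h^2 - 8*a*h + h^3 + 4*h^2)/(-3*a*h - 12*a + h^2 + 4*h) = (35*a^2 + 2*a*h - h^2)/(3*a - h)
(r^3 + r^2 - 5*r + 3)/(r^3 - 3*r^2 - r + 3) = (r^2 + 2*r - 3)/(r^2 - 2*r - 3)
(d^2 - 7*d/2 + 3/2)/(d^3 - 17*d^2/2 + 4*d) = (d - 3)/(d*(d - 8))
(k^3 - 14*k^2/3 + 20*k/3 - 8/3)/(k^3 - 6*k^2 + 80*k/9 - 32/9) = 3*(k^2 - 4*k + 4)/(3*k^2 - 16*k + 16)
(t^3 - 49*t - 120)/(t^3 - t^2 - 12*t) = (t^2 - 3*t - 40)/(t*(t - 4))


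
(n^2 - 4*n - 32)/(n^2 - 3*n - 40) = (n + 4)/(n + 5)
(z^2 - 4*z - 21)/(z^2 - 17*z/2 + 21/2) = 2*(z + 3)/(2*z - 3)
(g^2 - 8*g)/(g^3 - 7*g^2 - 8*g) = 1/(g + 1)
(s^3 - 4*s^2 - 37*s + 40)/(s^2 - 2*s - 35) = (s^2 - 9*s + 8)/(s - 7)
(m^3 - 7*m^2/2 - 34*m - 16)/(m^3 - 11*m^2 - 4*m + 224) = (m + 1/2)/(m - 7)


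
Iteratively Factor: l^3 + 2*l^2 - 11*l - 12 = (l + 4)*(l^2 - 2*l - 3) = (l - 3)*(l + 4)*(l + 1)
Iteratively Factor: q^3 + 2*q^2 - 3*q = (q)*(q^2 + 2*q - 3) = q*(q - 1)*(q + 3)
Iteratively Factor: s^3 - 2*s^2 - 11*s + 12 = (s - 4)*(s^2 + 2*s - 3) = (s - 4)*(s - 1)*(s + 3)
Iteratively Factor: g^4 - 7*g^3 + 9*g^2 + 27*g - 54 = (g - 3)*(g^3 - 4*g^2 - 3*g + 18) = (g - 3)^2*(g^2 - g - 6) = (g - 3)^2*(g + 2)*(g - 3)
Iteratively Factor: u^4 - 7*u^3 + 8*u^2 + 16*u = (u - 4)*(u^3 - 3*u^2 - 4*u) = u*(u - 4)*(u^2 - 3*u - 4) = u*(u - 4)^2*(u + 1)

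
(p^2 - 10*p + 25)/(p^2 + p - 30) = (p - 5)/(p + 6)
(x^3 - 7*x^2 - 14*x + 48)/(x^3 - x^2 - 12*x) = (x^2 - 10*x + 16)/(x*(x - 4))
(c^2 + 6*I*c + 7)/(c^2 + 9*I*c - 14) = (c - I)/(c + 2*I)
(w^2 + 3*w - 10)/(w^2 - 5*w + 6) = (w + 5)/(w - 3)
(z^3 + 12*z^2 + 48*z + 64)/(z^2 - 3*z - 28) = (z^2 + 8*z + 16)/(z - 7)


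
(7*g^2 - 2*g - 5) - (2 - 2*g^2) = 9*g^2 - 2*g - 7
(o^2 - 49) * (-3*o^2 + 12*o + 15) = -3*o^4 + 12*o^3 + 162*o^2 - 588*o - 735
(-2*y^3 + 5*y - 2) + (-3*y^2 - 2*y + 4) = -2*y^3 - 3*y^2 + 3*y + 2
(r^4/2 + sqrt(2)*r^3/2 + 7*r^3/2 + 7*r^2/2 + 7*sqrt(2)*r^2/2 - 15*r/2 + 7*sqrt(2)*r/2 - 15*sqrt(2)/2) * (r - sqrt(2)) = r^5/2 + 7*r^4/2 + 5*r^3/2 - 29*r^2/2 - 7*r + 15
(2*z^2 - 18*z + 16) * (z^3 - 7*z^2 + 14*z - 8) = 2*z^5 - 32*z^4 + 170*z^3 - 380*z^2 + 368*z - 128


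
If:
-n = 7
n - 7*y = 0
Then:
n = -7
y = -1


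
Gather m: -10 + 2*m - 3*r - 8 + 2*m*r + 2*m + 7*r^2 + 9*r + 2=m*(2*r + 4) + 7*r^2 + 6*r - 16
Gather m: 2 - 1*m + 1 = 3 - m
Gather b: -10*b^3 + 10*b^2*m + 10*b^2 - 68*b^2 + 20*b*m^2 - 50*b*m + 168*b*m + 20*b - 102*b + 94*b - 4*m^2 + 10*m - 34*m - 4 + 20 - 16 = -10*b^3 + b^2*(10*m - 58) + b*(20*m^2 + 118*m + 12) - 4*m^2 - 24*m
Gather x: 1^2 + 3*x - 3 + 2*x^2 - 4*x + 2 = 2*x^2 - x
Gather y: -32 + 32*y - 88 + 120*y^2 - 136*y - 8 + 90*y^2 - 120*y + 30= 210*y^2 - 224*y - 98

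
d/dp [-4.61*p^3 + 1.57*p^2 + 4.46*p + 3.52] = -13.83*p^2 + 3.14*p + 4.46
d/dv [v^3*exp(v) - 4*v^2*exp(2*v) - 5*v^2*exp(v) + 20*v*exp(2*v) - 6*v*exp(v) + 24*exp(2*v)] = (v^3 - 8*v^2*exp(v) - 2*v^2 + 32*v*exp(v) - 16*v + 68*exp(v) - 6)*exp(v)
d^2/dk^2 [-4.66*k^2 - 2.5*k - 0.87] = -9.32000000000000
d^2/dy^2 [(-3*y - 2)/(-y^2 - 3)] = 2*(4*y^2*(3*y + 2) - (9*y + 2)*(y^2 + 3))/(y^2 + 3)^3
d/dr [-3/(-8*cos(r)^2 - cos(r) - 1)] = 3*(16*cos(r) + 1)*sin(r)/(8*cos(r)^2 + cos(r) + 1)^2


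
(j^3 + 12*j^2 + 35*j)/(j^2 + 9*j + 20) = j*(j + 7)/(j + 4)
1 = 1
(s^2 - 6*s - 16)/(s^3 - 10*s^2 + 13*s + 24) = (s + 2)/(s^2 - 2*s - 3)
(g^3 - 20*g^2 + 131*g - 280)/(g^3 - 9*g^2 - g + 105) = (g - 8)/(g + 3)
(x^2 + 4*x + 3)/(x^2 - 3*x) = (x^2 + 4*x + 3)/(x*(x - 3))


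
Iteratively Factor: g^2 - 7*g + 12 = (g - 3)*(g - 4)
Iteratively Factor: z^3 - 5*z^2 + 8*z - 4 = (z - 1)*(z^2 - 4*z + 4) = (z - 2)*(z - 1)*(z - 2)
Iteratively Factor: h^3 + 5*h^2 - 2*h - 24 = (h + 4)*(h^2 + h - 6) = (h + 3)*(h + 4)*(h - 2)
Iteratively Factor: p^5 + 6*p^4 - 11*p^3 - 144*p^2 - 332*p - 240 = (p + 4)*(p^4 + 2*p^3 - 19*p^2 - 68*p - 60) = (p - 5)*(p + 4)*(p^3 + 7*p^2 + 16*p + 12) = (p - 5)*(p + 3)*(p + 4)*(p^2 + 4*p + 4) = (p - 5)*(p + 2)*(p + 3)*(p + 4)*(p + 2)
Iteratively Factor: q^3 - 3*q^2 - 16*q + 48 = (q - 4)*(q^2 + q - 12) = (q - 4)*(q + 4)*(q - 3)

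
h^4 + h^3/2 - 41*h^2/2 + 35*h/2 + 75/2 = (h - 3)*(h - 5/2)*(h + 1)*(h + 5)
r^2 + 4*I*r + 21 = (r - 3*I)*(r + 7*I)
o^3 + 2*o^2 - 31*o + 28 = (o - 4)*(o - 1)*(o + 7)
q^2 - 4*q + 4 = (q - 2)^2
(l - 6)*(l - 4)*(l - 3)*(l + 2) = l^4 - 11*l^3 + 28*l^2 + 36*l - 144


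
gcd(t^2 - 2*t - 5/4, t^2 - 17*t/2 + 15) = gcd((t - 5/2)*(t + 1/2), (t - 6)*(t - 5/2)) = t - 5/2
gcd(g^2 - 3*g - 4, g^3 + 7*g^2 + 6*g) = g + 1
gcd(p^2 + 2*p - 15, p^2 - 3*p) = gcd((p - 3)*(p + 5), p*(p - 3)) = p - 3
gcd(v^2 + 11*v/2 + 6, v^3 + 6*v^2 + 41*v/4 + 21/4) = v + 3/2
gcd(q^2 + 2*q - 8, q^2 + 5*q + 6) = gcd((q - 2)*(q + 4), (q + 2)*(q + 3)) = 1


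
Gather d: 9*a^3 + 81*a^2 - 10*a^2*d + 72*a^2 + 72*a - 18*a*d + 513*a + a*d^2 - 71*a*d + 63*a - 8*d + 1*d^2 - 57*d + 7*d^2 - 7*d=9*a^3 + 153*a^2 + 648*a + d^2*(a + 8) + d*(-10*a^2 - 89*a - 72)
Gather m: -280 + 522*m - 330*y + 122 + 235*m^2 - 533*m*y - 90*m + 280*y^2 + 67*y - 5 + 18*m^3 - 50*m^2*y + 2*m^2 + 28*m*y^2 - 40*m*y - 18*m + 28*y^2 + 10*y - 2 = 18*m^3 + m^2*(237 - 50*y) + m*(28*y^2 - 573*y + 414) + 308*y^2 - 253*y - 165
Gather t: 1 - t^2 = 1 - t^2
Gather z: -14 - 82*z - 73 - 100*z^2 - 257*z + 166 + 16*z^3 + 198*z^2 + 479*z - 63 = 16*z^3 + 98*z^2 + 140*z + 16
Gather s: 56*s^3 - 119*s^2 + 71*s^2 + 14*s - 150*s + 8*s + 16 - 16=56*s^3 - 48*s^2 - 128*s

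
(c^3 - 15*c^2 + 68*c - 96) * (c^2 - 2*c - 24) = c^5 - 17*c^4 + 74*c^3 + 128*c^2 - 1440*c + 2304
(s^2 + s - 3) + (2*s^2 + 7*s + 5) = 3*s^2 + 8*s + 2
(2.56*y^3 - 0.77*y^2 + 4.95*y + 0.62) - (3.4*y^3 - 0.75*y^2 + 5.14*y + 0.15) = -0.84*y^3 - 0.02*y^2 - 0.19*y + 0.47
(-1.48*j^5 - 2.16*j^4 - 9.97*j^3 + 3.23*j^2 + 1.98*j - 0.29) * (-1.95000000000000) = 2.886*j^5 + 4.212*j^4 + 19.4415*j^3 - 6.2985*j^2 - 3.861*j + 0.5655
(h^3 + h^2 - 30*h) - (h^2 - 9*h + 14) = h^3 - 21*h - 14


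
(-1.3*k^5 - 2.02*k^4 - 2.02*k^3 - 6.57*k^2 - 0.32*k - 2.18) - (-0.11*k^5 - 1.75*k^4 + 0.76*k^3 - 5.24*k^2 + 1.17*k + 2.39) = -1.19*k^5 - 0.27*k^4 - 2.78*k^3 - 1.33*k^2 - 1.49*k - 4.57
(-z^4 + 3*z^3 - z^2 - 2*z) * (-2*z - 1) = 2*z^5 - 5*z^4 - z^3 + 5*z^2 + 2*z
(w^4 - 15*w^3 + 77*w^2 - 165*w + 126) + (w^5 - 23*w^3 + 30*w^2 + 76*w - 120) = w^5 + w^4 - 38*w^3 + 107*w^2 - 89*w + 6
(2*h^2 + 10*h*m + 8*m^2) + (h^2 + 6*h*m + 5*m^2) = 3*h^2 + 16*h*m + 13*m^2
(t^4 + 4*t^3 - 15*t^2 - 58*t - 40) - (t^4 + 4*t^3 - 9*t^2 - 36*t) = -6*t^2 - 22*t - 40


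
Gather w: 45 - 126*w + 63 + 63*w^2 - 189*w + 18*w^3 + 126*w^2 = 18*w^3 + 189*w^2 - 315*w + 108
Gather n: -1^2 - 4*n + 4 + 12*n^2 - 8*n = 12*n^2 - 12*n + 3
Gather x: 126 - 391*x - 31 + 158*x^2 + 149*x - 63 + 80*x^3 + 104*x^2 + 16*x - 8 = 80*x^3 + 262*x^2 - 226*x + 24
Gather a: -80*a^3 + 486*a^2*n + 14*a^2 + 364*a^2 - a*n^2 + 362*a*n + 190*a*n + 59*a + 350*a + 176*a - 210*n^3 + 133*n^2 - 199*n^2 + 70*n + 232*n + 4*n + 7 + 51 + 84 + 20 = -80*a^3 + a^2*(486*n + 378) + a*(-n^2 + 552*n + 585) - 210*n^3 - 66*n^2 + 306*n + 162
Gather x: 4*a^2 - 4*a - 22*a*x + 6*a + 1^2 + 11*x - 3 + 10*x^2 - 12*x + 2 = 4*a^2 + 2*a + 10*x^2 + x*(-22*a - 1)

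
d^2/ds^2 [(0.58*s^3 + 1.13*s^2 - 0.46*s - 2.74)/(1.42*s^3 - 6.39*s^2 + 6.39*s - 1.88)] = (15.082672*s^6 - 37.1420879999999*s^5 - 84.195492*s^4 + 536.521298*s^3 - 958.44462*s^2 + 672.847644*s - 160.991972)/(2.863288*s^9 - 38.654388*s^8 + 212.599134*s^7 - 620.179107*s^6 + 1059.048567*s^5 - 1115.396865*s^4 + 736.559751*s^3 - 298.047492*s^2 + 67.754448*s - 6.644672)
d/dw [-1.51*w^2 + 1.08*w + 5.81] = 1.08 - 3.02*w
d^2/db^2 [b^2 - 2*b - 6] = 2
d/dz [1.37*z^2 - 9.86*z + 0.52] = 2.74*z - 9.86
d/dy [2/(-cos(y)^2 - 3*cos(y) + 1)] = -2*(2*cos(y) + 3)*sin(y)/(sin(y)^2 - 3*cos(y))^2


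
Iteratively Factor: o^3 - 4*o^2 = (o)*(o^2 - 4*o) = o^2*(o - 4)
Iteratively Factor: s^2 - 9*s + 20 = (s - 4)*(s - 5)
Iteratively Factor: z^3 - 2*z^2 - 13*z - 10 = (z + 1)*(z^2 - 3*z - 10) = (z - 5)*(z + 1)*(z + 2)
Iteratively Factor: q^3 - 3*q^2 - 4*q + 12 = (q - 3)*(q^2 - 4) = (q - 3)*(q - 2)*(q + 2)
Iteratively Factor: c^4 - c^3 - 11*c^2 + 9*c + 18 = (c - 3)*(c^3 + 2*c^2 - 5*c - 6) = (c - 3)*(c + 3)*(c^2 - c - 2) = (c - 3)*(c + 1)*(c + 3)*(c - 2)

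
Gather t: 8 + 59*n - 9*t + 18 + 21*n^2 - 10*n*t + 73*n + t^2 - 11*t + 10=21*n^2 + 132*n + t^2 + t*(-10*n - 20) + 36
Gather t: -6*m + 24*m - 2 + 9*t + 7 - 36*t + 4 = 18*m - 27*t + 9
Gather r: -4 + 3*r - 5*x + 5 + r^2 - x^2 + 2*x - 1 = r^2 + 3*r - x^2 - 3*x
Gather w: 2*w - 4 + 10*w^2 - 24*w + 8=10*w^2 - 22*w + 4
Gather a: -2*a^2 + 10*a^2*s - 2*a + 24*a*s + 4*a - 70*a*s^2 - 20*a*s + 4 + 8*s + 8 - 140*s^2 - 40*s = a^2*(10*s - 2) + a*(-70*s^2 + 4*s + 2) - 140*s^2 - 32*s + 12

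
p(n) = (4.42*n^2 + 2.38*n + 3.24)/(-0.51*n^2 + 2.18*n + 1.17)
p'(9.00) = 2.37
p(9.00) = -18.65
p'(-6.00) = 0.33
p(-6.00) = -4.89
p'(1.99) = 5.41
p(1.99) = 7.30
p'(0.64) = 1.60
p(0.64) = 2.79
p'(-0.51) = -1518.50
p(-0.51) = -42.66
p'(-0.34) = -56.03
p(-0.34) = 7.95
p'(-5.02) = 0.39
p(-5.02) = -4.54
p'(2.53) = 8.52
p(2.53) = 10.98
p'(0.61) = 1.51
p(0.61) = 2.74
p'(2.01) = 5.50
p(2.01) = 7.41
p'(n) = (1.02*n - 2.18)*(4.42*n^2 + 2.38*n + 3.24)/(-0.51*n^2 + 2.18*n + 1.17)^2 + (8.84*n + 2.38)/(-0.51*n^2 + 2.18*n + 1.17) = (10.8494*n^2 + 13.6476*n - 4.2786)/(0.2601*n^4 - 2.2236*n^3 + 3.559*n^2 + 5.1012*n + 1.3689)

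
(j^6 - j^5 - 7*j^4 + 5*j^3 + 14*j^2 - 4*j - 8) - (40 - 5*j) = j^6 - j^5 - 7*j^4 + 5*j^3 + 14*j^2 + j - 48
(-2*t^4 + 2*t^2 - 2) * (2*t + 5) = -4*t^5 - 10*t^4 + 4*t^3 + 10*t^2 - 4*t - 10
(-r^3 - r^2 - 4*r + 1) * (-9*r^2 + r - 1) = 9*r^5 + 8*r^4 + 36*r^3 - 12*r^2 + 5*r - 1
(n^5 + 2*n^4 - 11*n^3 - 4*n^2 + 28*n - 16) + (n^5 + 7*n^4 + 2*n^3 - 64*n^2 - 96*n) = 2*n^5 + 9*n^4 - 9*n^3 - 68*n^2 - 68*n - 16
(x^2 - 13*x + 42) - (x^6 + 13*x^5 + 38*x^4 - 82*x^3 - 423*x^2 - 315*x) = -x^6 - 13*x^5 - 38*x^4 + 82*x^3 + 424*x^2 + 302*x + 42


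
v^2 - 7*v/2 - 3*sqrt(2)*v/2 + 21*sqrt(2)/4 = (v - 7/2)*(v - 3*sqrt(2)/2)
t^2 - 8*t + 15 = (t - 5)*(t - 3)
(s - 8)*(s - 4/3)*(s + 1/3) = s^3 - 9*s^2 + 68*s/9 + 32/9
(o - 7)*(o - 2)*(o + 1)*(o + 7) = o^4 - o^3 - 51*o^2 + 49*o + 98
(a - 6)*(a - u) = a^2 - a*u - 6*a + 6*u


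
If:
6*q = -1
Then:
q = -1/6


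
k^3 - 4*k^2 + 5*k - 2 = (k - 2)*(k - 1)^2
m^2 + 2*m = m*(m + 2)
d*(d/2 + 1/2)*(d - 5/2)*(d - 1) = d^4/2 - 5*d^3/4 - d^2/2 + 5*d/4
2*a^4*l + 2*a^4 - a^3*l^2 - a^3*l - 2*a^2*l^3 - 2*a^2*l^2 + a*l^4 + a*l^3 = (-2*a + l)*(-a + l)*(a + l)*(a*l + a)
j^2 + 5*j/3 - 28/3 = (j - 7/3)*(j + 4)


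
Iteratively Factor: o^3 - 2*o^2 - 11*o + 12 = (o - 4)*(o^2 + 2*o - 3) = (o - 4)*(o + 3)*(o - 1)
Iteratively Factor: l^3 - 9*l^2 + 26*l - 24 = (l - 2)*(l^2 - 7*l + 12) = (l - 3)*(l - 2)*(l - 4)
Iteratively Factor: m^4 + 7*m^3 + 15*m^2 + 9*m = (m + 3)*(m^3 + 4*m^2 + 3*m) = m*(m + 3)*(m^2 + 4*m + 3) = m*(m + 3)^2*(m + 1)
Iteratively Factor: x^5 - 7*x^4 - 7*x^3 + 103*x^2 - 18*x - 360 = (x - 5)*(x^4 - 2*x^3 - 17*x^2 + 18*x + 72) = (x - 5)*(x + 2)*(x^3 - 4*x^2 - 9*x + 36) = (x - 5)*(x + 2)*(x + 3)*(x^2 - 7*x + 12) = (x - 5)*(x - 4)*(x + 2)*(x + 3)*(x - 3)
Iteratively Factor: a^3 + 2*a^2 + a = (a + 1)*(a^2 + a) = (a + 1)^2*(a)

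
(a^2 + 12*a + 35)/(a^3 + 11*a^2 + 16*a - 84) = (a + 5)/(a^2 + 4*a - 12)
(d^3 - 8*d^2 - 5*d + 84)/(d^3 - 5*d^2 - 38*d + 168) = (d + 3)/(d + 6)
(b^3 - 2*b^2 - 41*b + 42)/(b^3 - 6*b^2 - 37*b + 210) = (b - 1)/(b - 5)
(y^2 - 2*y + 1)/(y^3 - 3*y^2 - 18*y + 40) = (y^2 - 2*y + 1)/(y^3 - 3*y^2 - 18*y + 40)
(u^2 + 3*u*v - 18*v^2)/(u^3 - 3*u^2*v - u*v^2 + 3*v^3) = (u + 6*v)/(u^2 - v^2)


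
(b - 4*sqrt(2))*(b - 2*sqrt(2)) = b^2 - 6*sqrt(2)*b + 16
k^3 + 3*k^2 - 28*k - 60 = (k - 5)*(k + 2)*(k + 6)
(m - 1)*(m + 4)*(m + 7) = m^3 + 10*m^2 + 17*m - 28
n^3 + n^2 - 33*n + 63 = (n - 3)^2*(n + 7)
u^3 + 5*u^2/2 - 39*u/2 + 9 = (u - 3)*(u - 1/2)*(u + 6)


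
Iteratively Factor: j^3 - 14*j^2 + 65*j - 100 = (j - 5)*(j^2 - 9*j + 20) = (j - 5)^2*(j - 4)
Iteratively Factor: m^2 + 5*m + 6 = (m + 2)*(m + 3)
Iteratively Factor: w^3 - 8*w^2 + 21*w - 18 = (w - 3)*(w^2 - 5*w + 6) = (w - 3)^2*(w - 2)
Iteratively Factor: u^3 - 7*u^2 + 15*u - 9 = (u - 3)*(u^2 - 4*u + 3) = (u - 3)*(u - 1)*(u - 3)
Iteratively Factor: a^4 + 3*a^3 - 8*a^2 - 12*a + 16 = (a - 1)*(a^3 + 4*a^2 - 4*a - 16) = (a - 1)*(a + 4)*(a^2 - 4) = (a - 2)*(a - 1)*(a + 4)*(a + 2)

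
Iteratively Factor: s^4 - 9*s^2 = (s)*(s^3 - 9*s) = s^2*(s^2 - 9) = s^2*(s - 3)*(s + 3)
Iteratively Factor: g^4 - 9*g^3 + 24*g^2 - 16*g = (g - 1)*(g^3 - 8*g^2 + 16*g) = g*(g - 1)*(g^2 - 8*g + 16) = g*(g - 4)*(g - 1)*(g - 4)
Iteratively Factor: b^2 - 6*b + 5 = (b - 1)*(b - 5)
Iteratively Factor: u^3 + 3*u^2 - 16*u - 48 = (u - 4)*(u^2 + 7*u + 12) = (u - 4)*(u + 4)*(u + 3)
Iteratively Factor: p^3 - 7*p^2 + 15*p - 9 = (p - 1)*(p^2 - 6*p + 9) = (p - 3)*(p - 1)*(p - 3)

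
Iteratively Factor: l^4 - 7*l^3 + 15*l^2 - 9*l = (l - 1)*(l^3 - 6*l^2 + 9*l) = (l - 3)*(l - 1)*(l^2 - 3*l) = l*(l - 3)*(l - 1)*(l - 3)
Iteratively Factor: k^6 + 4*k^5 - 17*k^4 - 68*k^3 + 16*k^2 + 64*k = (k)*(k^5 + 4*k^4 - 17*k^3 - 68*k^2 + 16*k + 64) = k*(k - 1)*(k^4 + 5*k^3 - 12*k^2 - 80*k - 64) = k*(k - 1)*(k + 1)*(k^3 + 4*k^2 - 16*k - 64) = k*(k - 4)*(k - 1)*(k + 1)*(k^2 + 8*k + 16) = k*(k - 4)*(k - 1)*(k + 1)*(k + 4)*(k + 4)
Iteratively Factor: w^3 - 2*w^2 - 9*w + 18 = (w + 3)*(w^2 - 5*w + 6) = (w - 3)*(w + 3)*(w - 2)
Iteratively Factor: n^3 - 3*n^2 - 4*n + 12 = (n + 2)*(n^2 - 5*n + 6) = (n - 2)*(n + 2)*(n - 3)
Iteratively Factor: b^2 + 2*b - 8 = (b + 4)*(b - 2)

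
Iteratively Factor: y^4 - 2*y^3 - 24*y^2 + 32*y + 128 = (y - 4)*(y^3 + 2*y^2 - 16*y - 32) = (y - 4)*(y + 2)*(y^2 - 16) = (y - 4)*(y + 2)*(y + 4)*(y - 4)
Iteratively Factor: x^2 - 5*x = (x - 5)*(x)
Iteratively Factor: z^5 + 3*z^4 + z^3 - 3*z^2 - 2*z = (z + 1)*(z^4 + 2*z^3 - z^2 - 2*z) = (z + 1)*(z + 2)*(z^3 - z) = (z + 1)^2*(z + 2)*(z^2 - z) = z*(z + 1)^2*(z + 2)*(z - 1)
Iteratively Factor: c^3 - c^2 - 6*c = (c + 2)*(c^2 - 3*c) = (c - 3)*(c + 2)*(c)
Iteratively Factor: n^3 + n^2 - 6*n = (n)*(n^2 + n - 6) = n*(n + 3)*(n - 2)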